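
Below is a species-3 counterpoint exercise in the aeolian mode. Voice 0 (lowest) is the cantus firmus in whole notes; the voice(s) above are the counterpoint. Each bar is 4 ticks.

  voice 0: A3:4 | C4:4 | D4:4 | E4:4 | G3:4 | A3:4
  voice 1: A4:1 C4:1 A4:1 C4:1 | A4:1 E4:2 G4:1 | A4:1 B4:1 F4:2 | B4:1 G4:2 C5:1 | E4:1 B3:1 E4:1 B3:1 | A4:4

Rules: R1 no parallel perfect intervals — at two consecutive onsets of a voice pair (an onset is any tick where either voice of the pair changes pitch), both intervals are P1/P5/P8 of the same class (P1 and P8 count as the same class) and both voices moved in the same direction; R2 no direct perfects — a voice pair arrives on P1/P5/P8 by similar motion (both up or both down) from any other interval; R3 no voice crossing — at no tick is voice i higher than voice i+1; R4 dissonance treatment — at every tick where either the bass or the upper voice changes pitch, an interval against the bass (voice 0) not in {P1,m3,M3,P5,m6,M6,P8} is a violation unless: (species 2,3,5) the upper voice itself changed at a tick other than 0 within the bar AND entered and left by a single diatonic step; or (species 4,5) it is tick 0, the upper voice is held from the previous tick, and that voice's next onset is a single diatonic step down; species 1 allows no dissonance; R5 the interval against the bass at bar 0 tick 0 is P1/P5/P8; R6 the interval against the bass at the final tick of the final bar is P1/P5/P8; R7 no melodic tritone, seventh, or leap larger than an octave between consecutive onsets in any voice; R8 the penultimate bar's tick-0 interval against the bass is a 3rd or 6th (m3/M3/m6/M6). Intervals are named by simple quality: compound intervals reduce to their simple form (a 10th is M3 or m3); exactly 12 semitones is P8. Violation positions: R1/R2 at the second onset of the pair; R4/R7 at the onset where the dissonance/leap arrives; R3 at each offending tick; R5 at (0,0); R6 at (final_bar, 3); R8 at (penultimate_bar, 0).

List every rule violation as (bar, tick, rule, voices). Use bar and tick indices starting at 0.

(2, 0, R1, (0, 1))
(2, 2, R7, (1,))
(3, 0, R2, (0, 1))
(3, 0, R7, (1,))
(5, 0, R2, (0, 1))
(5, 0, R7, (1,))

bar 0: v0=A3 v1=A4 downbeat P8
bar 1: v0=C4 v1=A4 downbeat M6
bar 2: v0=D4 v1=A4 downbeat P5
bar 3: v0=E4 v1=B4 downbeat P5
bar 4: v0=G3 v1=E4 downbeat M6
bar 5: v0=A3 v1=A4 downbeat P8
  -> R1 @ bar 2 tick 0 v(0, 1): C4/G4 P5 -> D4/A4 P5 similar
  -> R7 @ bar 2 tick 2 v(1,): B4->F4 leap 6st
  -> R2 @ bar 3 tick 0 v(0, 1): D4/F4 m3 -> E4/B4 P5 similar
  -> R7 @ bar 3 tick 0 v(1,): F4->B4 leap 6st
  -> R2 @ bar 5 tick 0 v(0, 1): G3/B3 M3 -> A3/A4 P8 similar
  -> R7 @ bar 5 tick 0 v(1,): B3->A4 leap 10st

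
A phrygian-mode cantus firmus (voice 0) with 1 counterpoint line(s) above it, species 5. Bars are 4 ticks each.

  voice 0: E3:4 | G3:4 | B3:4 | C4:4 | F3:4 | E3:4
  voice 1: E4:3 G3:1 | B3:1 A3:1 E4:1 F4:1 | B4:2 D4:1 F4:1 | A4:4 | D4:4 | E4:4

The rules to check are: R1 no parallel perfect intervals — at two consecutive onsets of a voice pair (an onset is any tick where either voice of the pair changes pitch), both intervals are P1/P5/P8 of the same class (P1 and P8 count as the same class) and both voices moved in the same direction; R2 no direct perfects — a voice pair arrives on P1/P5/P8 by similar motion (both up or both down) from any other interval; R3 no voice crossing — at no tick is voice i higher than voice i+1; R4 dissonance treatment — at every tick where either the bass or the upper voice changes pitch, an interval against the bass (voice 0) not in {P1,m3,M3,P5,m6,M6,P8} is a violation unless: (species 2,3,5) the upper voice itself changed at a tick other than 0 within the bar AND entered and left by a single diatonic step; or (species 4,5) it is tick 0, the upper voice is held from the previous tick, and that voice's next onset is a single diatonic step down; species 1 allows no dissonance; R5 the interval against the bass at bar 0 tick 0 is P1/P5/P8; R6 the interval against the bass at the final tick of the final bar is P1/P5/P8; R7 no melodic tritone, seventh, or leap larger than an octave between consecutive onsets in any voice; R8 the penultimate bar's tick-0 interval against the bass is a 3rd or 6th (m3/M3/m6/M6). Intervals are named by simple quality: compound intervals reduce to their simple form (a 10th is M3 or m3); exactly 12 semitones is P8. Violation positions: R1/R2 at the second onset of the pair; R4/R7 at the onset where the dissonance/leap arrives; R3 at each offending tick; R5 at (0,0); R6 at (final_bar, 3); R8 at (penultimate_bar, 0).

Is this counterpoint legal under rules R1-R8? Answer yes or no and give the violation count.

No (5 violations)

bar 0: v0=E3 v1=E4 (P8)
bar 1: v0=G3 v1=B3 (M3)
bar 2: v0=B3 v1=B4 (P8)
bar 3: v0=C4 v1=A4 (M6)
bar 4: v0=F3 v1=D4 (M6)
bar 5: v0=E3 v1=E4 (P8)
  R4 @ bar1.1: G3/A3 M2 untreated
  R4 @ bar1.3: G3/F4 m7 untreated
  R2 @ bar2.0: G3/F4 m7 -> B3/B4 P8 similar
  R7 @ bar2.0: F4->B4 leap 6st
  R4 @ bar2.3: B3/F4 TT untreated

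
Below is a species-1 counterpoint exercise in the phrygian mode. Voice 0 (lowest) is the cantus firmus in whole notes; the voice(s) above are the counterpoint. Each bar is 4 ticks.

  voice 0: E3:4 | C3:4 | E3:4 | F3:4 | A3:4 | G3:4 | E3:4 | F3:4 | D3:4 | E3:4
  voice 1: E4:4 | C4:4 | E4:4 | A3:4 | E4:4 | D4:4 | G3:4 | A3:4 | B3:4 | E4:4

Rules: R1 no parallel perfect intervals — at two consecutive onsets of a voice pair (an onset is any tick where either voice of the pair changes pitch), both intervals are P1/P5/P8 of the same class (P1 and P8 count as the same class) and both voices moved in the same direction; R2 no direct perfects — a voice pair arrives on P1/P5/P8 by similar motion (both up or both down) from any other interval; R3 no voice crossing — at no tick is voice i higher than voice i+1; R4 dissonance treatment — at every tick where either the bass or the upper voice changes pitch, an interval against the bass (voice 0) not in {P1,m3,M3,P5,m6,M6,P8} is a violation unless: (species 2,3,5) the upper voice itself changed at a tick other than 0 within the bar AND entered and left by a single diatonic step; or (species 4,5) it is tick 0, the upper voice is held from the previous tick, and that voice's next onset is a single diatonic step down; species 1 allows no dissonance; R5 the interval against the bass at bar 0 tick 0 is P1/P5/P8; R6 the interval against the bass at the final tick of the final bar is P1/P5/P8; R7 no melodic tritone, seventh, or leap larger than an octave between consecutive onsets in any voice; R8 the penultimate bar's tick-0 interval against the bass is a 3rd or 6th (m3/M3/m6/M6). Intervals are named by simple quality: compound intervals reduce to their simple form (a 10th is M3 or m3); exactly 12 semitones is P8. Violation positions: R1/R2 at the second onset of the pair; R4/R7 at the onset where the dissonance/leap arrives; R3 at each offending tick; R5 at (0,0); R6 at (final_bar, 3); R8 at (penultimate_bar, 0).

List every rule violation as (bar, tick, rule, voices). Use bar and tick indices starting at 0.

(1, 0, R1, (0, 1))
(2, 0, R1, (0, 1))
(4, 0, R2, (0, 1))
(5, 0, R1, (0, 1))
(9, 0, R2, (0, 1))

bar 0: v0=E3 v1=E4 downbeat P8
bar 1: v0=C3 v1=C4 downbeat P8
bar 2: v0=E3 v1=E4 downbeat P8
bar 3: v0=F3 v1=A3 downbeat M3
bar 4: v0=A3 v1=E4 downbeat P5
bar 5: v0=G3 v1=D4 downbeat P5
bar 6: v0=E3 v1=G3 downbeat m3
bar 7: v0=F3 v1=A3 downbeat M3
bar 8: v0=D3 v1=B3 downbeat M6
bar 9: v0=E3 v1=E4 downbeat P8
  -> R1 @ bar 1 tick 0 v(0, 1): E3/E4 P8 -> C3/C4 P8 similar
  -> R1 @ bar 2 tick 0 v(0, 1): C3/C4 P8 -> E3/E4 P8 similar
  -> R2 @ bar 4 tick 0 v(0, 1): F3/A3 M3 -> A3/E4 P5 similar
  -> R1 @ bar 5 tick 0 v(0, 1): A3/E4 P5 -> G3/D4 P5 similar
  -> R2 @ bar 9 tick 0 v(0, 1): D3/B3 M6 -> E3/E4 P8 similar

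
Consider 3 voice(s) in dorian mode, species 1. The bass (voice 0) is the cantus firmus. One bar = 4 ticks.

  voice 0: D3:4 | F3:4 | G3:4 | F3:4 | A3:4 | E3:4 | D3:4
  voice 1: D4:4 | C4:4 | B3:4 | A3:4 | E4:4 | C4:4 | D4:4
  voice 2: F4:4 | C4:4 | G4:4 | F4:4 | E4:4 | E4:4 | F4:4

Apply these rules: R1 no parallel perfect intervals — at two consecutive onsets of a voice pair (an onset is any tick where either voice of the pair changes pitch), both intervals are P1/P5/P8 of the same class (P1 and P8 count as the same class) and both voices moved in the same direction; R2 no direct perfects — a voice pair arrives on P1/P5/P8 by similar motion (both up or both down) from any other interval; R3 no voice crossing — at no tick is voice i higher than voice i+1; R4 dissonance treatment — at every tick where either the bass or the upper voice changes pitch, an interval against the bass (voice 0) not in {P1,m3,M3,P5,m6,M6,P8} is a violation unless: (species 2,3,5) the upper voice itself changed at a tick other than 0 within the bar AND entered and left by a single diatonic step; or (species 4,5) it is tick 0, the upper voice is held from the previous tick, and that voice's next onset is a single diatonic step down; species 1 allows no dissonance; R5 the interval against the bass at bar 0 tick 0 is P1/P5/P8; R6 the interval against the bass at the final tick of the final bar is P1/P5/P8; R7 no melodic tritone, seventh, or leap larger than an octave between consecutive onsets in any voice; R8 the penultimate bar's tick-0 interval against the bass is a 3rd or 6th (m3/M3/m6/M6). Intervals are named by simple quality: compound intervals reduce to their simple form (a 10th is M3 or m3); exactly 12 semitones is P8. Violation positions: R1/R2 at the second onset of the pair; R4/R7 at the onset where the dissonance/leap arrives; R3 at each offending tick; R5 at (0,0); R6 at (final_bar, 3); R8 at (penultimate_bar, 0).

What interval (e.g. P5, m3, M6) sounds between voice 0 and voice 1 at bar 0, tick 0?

P8

voice 0=D3 voice 1=D4 -> P8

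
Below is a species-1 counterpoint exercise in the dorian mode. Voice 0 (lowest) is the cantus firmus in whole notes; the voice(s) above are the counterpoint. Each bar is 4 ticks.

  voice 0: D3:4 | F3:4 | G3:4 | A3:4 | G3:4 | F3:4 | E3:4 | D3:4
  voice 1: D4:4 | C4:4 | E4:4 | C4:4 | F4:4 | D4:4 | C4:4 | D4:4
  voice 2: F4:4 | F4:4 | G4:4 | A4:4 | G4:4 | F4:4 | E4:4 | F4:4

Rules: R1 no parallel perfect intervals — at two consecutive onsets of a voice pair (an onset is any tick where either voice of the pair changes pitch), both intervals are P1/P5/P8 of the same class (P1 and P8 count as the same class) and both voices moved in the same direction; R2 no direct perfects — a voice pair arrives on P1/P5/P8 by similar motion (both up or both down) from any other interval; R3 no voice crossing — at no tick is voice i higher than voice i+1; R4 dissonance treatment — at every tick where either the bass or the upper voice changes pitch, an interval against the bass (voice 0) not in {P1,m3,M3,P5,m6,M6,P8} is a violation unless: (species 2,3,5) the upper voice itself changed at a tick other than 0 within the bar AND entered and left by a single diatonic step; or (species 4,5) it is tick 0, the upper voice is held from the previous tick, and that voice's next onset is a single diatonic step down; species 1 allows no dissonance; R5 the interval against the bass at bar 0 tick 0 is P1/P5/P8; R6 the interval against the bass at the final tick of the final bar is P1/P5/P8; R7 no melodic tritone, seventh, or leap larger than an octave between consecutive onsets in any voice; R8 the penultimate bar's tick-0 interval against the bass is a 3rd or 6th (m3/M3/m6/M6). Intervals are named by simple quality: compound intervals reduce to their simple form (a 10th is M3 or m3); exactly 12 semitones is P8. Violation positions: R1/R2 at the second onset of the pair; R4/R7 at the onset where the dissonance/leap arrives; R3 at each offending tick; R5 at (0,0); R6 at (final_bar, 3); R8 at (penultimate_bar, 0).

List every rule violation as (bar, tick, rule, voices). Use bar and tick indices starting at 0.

(0, 0, R5, (0, 2))
(2, 0, R1, (0, 2))
(3, 0, R1, (0, 2))
(4, 0, R1, (0, 2))
(4, 0, R4, (0, 1))
(5, 0, R1, (0, 2))
(6, 0, R1, (0, 2))
(6, 0, R8, (0, 2))
(7, 3, R6, (0, 2))

bar 0: v0=D3 v1=D4 v2=F4 downbeat m3
bar 1: v0=F3 v1=C4 v2=F4 downbeat P8
bar 2: v0=G3 v1=E4 v2=G4 downbeat P8
bar 3: v0=A3 v1=C4 v2=A4 downbeat P8
bar 4: v0=G3 v1=F4 v2=G4 downbeat P8
bar 5: v0=F3 v1=D4 v2=F4 downbeat P8
bar 6: v0=E3 v1=C4 v2=E4 downbeat P8
bar 7: v0=D3 v1=D4 v2=F4 downbeat m3
  -> R5 @ bar 0 tick 0 v(0, 2): opens on m3
  -> R1 @ bar 2 tick 0 v(0, 2): F3/F4 P8 -> G3/G4 P8 similar
  -> R1 @ bar 3 tick 0 v(0, 2): G3/G4 P8 -> A3/A4 P8 similar
  -> R1 @ bar 4 tick 0 v(0, 2): A3/A4 P8 -> G3/G4 P8 similar
  -> R4 @ bar 4 tick 0 v(0, 1): G3/F4 m7 untreated
  -> R1 @ bar 5 tick 0 v(0, 2): G3/G4 P8 -> F3/F4 P8 similar
  -> R1 @ bar 6 tick 0 v(0, 2): F3/F4 P8 -> E3/E4 P8 similar
  -> R8 @ bar 6 tick 0 v(0, 2): penult P8 not 3rd/6th
  -> R6 @ bar 7 tick 3 v(0, 2): closes on m3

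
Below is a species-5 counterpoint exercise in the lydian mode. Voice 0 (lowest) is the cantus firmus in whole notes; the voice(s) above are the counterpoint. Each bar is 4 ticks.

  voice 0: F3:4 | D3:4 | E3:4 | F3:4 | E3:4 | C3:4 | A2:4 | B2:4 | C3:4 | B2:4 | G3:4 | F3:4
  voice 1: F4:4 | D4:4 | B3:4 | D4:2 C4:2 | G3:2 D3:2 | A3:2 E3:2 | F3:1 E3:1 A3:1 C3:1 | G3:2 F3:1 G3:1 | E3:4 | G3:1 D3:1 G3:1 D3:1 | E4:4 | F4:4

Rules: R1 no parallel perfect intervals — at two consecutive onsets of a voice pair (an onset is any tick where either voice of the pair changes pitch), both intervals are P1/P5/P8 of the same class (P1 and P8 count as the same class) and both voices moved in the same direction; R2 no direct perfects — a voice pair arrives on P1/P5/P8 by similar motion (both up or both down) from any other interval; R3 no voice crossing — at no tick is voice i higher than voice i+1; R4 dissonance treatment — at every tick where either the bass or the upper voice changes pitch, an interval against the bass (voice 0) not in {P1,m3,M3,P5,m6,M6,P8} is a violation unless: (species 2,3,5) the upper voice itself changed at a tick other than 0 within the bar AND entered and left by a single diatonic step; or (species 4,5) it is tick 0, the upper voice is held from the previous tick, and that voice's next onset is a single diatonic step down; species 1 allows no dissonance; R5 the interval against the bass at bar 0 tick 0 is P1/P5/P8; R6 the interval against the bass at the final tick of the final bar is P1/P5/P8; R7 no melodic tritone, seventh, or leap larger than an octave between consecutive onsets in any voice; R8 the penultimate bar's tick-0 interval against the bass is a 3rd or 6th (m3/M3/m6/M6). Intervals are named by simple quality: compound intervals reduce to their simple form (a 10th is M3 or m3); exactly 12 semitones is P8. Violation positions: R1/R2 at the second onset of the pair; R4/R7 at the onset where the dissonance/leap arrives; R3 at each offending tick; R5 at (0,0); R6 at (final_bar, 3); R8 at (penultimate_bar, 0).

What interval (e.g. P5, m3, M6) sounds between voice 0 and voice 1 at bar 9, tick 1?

m3

voice 0=B2 voice 1=D3 -> m3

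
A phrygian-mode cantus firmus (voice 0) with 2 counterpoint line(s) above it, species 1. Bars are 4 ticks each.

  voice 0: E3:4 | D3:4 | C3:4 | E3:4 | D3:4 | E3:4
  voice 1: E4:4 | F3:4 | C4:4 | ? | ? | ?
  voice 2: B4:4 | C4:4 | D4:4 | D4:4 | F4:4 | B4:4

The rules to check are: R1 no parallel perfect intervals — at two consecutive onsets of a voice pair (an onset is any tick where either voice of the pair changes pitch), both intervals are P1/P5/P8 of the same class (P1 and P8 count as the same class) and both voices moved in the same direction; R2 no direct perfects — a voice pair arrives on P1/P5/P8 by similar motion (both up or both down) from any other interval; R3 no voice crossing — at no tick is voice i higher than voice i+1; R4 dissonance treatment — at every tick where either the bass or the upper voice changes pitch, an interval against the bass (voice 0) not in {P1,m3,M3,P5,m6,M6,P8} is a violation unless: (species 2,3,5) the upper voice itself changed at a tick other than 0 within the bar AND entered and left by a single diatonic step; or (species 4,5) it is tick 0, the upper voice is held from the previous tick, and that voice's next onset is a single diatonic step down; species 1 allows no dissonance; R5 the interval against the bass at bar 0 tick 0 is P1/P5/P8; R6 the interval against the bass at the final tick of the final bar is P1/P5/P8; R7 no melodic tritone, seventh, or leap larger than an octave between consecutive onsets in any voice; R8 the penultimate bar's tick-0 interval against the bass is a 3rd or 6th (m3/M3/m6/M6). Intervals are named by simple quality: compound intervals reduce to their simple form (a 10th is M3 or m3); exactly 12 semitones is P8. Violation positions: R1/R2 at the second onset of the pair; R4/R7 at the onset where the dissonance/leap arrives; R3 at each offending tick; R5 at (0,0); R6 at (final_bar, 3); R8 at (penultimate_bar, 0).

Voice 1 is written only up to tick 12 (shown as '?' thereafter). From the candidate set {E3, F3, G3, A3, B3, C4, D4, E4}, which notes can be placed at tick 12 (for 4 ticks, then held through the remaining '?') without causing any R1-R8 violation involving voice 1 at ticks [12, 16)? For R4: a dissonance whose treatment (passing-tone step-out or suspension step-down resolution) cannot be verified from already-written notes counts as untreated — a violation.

{B3, C4, E3, G3}

E3: legal
F3: violates R4
G3: legal
A3: violates R4
B3: legal
C4: legal
D4: violates R4
E4: violates R1,R3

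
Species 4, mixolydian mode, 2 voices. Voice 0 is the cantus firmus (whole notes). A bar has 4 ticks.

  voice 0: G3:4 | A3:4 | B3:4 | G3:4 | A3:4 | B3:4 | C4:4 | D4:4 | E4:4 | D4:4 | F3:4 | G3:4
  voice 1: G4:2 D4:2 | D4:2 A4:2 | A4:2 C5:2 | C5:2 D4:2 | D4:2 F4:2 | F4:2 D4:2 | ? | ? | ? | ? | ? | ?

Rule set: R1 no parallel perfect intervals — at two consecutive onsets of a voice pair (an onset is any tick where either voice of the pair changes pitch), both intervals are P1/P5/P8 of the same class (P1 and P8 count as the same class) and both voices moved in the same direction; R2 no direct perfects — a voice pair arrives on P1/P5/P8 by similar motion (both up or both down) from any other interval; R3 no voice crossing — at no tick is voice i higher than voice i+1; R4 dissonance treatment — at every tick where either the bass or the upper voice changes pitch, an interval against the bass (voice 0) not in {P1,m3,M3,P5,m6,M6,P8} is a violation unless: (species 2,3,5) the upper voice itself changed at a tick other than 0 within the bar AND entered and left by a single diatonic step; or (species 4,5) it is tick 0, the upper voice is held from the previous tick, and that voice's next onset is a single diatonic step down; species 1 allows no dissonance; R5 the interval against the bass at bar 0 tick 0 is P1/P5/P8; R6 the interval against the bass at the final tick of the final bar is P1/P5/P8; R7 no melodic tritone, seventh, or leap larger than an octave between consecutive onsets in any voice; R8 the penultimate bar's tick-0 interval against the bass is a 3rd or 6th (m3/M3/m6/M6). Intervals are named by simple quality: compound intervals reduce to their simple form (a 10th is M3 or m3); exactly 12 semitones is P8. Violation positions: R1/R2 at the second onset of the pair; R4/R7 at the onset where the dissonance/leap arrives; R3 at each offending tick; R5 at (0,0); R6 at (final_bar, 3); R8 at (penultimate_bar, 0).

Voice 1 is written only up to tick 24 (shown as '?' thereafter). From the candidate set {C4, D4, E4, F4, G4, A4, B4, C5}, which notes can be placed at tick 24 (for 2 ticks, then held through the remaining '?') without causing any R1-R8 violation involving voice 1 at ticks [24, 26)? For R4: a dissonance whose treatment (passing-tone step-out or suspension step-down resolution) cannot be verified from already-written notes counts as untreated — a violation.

C4: legal
D4: violates R4
E4: legal
F4: violates R4
G4: violates R2
A4: legal
B4: violates R4
C5: violates R2,R7

{A4, C4, E4}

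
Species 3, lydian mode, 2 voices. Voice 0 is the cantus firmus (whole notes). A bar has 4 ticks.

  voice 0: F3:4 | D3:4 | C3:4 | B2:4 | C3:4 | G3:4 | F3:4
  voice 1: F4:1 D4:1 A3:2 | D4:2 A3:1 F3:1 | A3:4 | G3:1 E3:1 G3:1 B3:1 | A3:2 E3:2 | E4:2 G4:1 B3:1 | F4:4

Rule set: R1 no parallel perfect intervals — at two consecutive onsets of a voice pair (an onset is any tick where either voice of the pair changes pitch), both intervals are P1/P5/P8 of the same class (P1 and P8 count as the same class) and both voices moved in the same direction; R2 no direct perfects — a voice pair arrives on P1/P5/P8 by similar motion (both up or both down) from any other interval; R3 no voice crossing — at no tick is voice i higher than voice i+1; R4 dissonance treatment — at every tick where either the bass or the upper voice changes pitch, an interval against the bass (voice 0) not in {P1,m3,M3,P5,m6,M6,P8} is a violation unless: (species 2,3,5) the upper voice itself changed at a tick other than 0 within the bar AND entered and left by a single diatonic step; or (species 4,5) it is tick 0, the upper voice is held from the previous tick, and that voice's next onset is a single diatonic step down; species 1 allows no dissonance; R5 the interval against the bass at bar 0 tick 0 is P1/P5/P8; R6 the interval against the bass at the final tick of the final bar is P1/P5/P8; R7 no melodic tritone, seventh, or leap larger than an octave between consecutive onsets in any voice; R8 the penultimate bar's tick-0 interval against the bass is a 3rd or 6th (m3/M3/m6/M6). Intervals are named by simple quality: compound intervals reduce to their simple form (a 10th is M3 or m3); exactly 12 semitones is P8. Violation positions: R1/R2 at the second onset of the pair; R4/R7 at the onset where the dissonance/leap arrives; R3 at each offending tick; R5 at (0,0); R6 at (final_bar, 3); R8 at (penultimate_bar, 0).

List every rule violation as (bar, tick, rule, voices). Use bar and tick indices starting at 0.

bar 0: v0=F3 v1=F4 downbeat P8
bar 1: v0=D3 v1=D4 downbeat P8
bar 2: v0=C3 v1=A3 downbeat M6
bar 3: v0=B2 v1=G3 downbeat m6
bar 4: v0=C3 v1=A3 downbeat M6
bar 5: v0=G3 v1=E4 downbeat M6
bar 6: v0=F3 v1=F4 downbeat P8
  -> R4 @ bar 3 tick 1 v(0, 1): B2/E3 P4 untreated
  -> R7 @ bar 6 tick 0 v(1,): B3->F4 leap 6st

(3, 1, R4, (0, 1))
(6, 0, R7, (1,))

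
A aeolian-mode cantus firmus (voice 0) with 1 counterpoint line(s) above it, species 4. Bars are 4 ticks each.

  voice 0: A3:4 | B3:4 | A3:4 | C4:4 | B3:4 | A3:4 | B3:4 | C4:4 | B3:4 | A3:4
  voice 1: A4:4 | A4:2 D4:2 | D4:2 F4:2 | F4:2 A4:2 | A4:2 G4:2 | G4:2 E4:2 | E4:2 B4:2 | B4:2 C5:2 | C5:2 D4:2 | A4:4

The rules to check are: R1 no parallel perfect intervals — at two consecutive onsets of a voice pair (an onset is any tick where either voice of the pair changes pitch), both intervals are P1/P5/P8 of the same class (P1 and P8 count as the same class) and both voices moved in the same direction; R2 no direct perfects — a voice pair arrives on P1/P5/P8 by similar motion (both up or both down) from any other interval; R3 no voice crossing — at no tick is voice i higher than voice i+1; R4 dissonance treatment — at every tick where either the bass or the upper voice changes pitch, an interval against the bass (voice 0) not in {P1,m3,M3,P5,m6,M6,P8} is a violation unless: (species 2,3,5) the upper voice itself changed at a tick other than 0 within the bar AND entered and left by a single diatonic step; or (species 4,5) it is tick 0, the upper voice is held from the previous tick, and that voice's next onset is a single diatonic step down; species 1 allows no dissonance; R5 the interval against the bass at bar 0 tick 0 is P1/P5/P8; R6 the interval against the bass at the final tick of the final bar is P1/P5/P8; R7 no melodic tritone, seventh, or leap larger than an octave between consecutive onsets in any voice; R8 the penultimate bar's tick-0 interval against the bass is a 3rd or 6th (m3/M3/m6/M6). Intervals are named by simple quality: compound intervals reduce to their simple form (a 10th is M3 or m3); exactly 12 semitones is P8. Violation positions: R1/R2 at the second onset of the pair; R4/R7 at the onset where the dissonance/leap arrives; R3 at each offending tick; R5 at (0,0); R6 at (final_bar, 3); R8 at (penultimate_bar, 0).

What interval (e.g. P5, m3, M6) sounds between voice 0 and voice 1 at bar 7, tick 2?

voice 0=C4 voice 1=C5 -> P8

P8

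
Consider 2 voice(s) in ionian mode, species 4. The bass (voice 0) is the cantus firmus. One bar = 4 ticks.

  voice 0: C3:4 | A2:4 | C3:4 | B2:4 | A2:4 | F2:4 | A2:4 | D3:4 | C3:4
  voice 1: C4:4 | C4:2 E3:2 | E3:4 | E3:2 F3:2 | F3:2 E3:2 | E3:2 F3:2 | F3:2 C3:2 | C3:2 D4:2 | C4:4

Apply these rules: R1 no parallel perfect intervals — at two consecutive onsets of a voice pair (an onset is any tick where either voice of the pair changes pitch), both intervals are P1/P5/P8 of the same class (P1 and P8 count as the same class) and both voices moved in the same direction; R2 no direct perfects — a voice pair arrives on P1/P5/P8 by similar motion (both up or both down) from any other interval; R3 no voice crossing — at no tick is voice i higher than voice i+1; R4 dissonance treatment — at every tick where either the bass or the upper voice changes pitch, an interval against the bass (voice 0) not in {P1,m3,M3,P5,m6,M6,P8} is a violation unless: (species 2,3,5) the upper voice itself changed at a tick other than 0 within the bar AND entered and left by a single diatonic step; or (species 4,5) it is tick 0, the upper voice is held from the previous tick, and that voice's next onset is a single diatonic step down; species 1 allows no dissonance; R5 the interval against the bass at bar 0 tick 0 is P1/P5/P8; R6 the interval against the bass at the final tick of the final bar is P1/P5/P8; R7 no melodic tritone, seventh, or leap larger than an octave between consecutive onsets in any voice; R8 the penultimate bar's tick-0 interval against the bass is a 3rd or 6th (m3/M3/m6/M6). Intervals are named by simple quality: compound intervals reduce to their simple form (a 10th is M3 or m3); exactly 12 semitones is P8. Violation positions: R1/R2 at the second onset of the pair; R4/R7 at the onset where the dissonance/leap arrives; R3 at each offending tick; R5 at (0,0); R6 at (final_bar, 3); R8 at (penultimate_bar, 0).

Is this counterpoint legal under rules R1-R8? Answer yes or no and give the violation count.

No (9 violations)

bar 0: v0=C3 v1=C4 (P8)
bar 1: v0=A2 v1=C4 (m3)
bar 2: v0=C3 v1=E3 (M3)
bar 3: v0=B2 v1=E3 (P4)
bar 4: v0=A2 v1=F3 (m6)
bar 5: v0=F2 v1=E3 (M7)
bar 6: v0=A2 v1=F3 (m6)
bar 7: v0=D3 v1=C3 (M2)
bar 8: v0=C3 v1=C4 (P8)
  R4 @ bar3.0: B2/E3 P4 untreated
  R4 @ bar3.2: B2/F3 TT untreated
  R4 @ bar5.0: F2/E3 M7 untreated
  R3 @ bar7.0: D3 above C3
  R4 @ bar7.0: D3/C3 M2 untreated
  R8 @ bar7.0: penult M2 not 3rd/6th
  R3 @ bar7.1: D3 above C3
  R7 @ bar7.2: C3->D4 leap 14st
  R1 @ bar8.0: D3/D4 P8 -> C3/C4 P8 similar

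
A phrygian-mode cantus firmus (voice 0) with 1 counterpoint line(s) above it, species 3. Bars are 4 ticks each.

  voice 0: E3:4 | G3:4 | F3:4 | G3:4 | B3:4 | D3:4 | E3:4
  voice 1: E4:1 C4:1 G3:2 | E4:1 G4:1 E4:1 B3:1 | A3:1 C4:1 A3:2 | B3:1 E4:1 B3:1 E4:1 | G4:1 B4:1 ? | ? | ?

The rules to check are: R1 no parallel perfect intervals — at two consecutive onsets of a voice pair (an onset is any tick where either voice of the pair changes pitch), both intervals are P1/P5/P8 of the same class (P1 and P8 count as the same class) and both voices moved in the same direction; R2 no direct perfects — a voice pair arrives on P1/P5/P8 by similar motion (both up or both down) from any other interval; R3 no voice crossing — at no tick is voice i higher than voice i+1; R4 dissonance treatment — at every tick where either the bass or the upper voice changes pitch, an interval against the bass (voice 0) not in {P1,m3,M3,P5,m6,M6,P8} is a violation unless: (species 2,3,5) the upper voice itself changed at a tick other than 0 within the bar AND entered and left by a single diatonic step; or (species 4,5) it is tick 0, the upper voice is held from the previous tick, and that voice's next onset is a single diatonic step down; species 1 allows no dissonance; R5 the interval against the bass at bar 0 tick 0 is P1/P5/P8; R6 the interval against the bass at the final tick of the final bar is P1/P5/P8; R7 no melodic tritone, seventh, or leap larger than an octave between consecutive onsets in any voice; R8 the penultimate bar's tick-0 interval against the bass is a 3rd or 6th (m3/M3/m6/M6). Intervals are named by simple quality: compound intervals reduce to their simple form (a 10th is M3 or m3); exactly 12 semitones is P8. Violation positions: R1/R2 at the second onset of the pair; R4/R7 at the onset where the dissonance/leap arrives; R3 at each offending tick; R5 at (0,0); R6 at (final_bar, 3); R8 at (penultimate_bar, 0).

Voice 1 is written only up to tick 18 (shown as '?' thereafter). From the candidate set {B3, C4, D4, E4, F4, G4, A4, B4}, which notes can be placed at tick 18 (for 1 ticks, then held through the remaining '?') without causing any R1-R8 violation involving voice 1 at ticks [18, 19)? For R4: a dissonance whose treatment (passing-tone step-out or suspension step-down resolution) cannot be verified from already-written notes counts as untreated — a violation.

B3: legal
C4: violates R4,R7
D4: legal
E4: violates R4
F4: violates R4,R7
G4: legal
A4: violates R4
B4: legal

{B3, B4, D4, G4}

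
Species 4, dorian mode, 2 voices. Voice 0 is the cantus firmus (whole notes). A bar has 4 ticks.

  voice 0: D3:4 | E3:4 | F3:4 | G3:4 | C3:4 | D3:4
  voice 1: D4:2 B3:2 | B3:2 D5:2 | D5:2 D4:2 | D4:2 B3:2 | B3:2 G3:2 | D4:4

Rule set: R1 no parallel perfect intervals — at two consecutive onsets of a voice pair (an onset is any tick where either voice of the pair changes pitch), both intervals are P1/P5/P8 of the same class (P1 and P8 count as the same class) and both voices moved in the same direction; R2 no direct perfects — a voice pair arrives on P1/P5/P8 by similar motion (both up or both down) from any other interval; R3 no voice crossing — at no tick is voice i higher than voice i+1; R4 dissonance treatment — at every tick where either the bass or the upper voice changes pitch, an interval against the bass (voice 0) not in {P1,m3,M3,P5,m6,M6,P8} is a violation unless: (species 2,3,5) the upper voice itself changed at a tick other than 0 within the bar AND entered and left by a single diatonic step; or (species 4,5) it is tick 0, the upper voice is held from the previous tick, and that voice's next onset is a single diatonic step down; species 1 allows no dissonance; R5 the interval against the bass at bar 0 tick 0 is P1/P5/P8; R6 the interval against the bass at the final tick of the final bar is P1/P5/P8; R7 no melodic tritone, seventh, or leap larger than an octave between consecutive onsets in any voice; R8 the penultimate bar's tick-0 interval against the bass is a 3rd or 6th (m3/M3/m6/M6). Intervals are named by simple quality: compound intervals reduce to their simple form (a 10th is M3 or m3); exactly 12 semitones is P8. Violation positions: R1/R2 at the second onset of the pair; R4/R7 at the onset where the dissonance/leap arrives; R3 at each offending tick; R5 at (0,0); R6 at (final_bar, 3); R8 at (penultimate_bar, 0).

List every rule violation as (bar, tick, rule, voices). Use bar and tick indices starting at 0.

(1, 2, R4, (0, 1))
(1, 2, R7, (1,))
(4, 0, R4, (0, 1))
(4, 0, R8, (0, 1))
(5, 0, R2, (0, 1))

bar 0: v0=D3 v1=D4 downbeat P8
bar 1: v0=E3 v1=B3 downbeat P5
bar 2: v0=F3 v1=D5 downbeat M6
bar 3: v0=G3 v1=D4 downbeat P5
bar 4: v0=C3 v1=B3 downbeat M7
bar 5: v0=D3 v1=D4 downbeat P8
  -> R4 @ bar 1 tick 2 v(0, 1): E3/D5 m7 untreated
  -> R7 @ bar 1 tick 2 v(1,): B3->D5 leap 15st
  -> R4 @ bar 4 tick 0 v(0, 1): C3/B3 M7 untreated
  -> R8 @ bar 4 tick 0 v(0, 1): penult M7 not 3rd/6th
  -> R2 @ bar 5 tick 0 v(0, 1): C3/G3 P5 -> D3/D4 P8 similar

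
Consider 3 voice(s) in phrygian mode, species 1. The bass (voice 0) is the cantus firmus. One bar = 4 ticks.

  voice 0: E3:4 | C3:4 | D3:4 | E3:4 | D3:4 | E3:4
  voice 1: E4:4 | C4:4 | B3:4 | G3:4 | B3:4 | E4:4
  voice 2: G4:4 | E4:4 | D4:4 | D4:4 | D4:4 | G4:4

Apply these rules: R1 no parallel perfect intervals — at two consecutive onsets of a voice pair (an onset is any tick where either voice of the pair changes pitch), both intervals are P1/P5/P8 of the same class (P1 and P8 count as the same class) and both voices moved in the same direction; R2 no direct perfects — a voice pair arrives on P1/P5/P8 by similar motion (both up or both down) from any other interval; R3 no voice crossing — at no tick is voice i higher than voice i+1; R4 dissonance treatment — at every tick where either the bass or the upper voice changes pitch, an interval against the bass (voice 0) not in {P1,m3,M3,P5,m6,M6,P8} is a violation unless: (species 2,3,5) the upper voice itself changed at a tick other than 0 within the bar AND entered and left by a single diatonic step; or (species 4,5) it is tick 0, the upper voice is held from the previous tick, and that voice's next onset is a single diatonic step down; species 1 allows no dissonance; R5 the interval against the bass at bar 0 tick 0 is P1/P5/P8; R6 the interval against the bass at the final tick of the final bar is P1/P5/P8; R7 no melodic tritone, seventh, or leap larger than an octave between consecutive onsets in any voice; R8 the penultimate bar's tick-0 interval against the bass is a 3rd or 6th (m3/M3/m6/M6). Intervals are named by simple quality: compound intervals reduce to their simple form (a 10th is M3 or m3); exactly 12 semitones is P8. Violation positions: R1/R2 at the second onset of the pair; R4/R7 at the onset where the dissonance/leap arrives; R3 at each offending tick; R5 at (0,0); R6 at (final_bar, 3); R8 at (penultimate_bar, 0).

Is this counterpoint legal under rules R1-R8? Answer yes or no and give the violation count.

bar 0: v0=E3 v1=E4 v2=G4 (m3)
bar 1: v0=C3 v1=C4 v2=E4 (M3)
bar 2: v0=D3 v1=B3 v2=D4 (P8)
bar 3: v0=E3 v1=G3 v2=D4 (m7)
bar 4: v0=D3 v1=B3 v2=D4 (P8)
bar 5: v0=E3 v1=E4 v2=G4 (m3)
  R5 @ bar0.0: opens on m3
  R1 @ bar1.0: E3/E4 P8 -> C3/C4 P8 similar
  R4 @ bar3.0: E3/D4 m7 untreated
  R8 @ bar4.0: penult P8 not 3rd/6th
  R2 @ bar5.0: D3/B3 M6 -> E3/E4 P8 similar
  R6 @ bar5.3: closes on m3

No (6 violations)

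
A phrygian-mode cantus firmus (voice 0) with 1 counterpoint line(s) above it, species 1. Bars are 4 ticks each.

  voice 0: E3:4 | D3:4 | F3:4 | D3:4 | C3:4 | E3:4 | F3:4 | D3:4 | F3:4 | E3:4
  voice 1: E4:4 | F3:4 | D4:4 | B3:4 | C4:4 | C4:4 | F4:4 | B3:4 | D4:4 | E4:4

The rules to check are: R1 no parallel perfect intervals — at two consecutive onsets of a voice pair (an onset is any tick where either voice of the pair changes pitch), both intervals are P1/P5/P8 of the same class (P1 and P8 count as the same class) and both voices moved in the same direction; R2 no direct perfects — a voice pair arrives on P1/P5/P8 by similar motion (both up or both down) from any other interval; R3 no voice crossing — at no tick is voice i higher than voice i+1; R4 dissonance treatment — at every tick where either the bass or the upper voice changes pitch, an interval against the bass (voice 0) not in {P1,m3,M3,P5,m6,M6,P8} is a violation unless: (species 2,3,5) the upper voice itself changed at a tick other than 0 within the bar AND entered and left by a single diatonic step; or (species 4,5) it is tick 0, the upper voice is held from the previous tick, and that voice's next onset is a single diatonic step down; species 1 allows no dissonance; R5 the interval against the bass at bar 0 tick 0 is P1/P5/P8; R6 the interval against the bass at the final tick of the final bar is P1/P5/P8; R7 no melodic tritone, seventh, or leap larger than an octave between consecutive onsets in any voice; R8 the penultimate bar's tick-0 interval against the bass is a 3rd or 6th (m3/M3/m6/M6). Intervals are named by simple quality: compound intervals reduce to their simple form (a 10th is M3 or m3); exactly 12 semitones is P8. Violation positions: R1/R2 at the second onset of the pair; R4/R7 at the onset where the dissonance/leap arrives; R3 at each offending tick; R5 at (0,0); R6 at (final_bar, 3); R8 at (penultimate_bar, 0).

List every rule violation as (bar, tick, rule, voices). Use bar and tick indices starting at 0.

(1, 0, R7, (1,))
(6, 0, R2, (0, 1))
(7, 0, R7, (1,))

bar 0: v0=E3 v1=E4 downbeat P8
bar 1: v0=D3 v1=F3 downbeat m3
bar 2: v0=F3 v1=D4 downbeat M6
bar 3: v0=D3 v1=B3 downbeat M6
bar 4: v0=C3 v1=C4 downbeat P8
bar 5: v0=E3 v1=C4 downbeat m6
bar 6: v0=F3 v1=F4 downbeat P8
bar 7: v0=D3 v1=B3 downbeat M6
bar 8: v0=F3 v1=D4 downbeat M6
bar 9: v0=E3 v1=E4 downbeat P8
  -> R7 @ bar 1 tick 0 v(1,): E4->F3 leap 11st
  -> R2 @ bar 6 tick 0 v(0, 1): E3/C4 m6 -> F3/F4 P8 similar
  -> R7 @ bar 7 tick 0 v(1,): F4->B3 leap 6st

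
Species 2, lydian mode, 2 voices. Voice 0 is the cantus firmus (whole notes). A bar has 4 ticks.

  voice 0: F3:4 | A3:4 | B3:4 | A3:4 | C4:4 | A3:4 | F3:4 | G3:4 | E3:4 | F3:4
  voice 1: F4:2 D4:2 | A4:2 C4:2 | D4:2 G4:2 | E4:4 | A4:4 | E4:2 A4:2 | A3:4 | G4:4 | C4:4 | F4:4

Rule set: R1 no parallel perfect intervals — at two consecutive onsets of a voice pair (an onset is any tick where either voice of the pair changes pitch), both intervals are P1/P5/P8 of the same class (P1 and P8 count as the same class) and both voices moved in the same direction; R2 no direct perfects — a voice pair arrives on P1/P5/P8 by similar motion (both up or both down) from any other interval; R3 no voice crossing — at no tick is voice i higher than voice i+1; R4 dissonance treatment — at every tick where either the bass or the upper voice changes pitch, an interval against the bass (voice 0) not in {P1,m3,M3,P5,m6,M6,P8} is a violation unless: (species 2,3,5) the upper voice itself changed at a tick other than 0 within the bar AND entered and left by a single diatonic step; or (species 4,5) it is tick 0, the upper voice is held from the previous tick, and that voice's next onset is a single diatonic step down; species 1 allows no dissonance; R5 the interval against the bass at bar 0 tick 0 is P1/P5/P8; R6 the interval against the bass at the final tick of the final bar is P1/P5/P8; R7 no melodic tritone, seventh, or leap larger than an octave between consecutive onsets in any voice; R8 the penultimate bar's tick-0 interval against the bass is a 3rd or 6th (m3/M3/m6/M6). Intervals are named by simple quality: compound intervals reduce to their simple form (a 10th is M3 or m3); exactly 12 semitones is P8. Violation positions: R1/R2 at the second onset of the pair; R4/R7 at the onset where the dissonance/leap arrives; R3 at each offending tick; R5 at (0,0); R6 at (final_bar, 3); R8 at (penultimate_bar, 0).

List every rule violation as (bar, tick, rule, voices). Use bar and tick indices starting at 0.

(1, 0, R2, (0, 1))
(3, 0, R2, (0, 1))
(5, 0, R2, (0, 1))
(7, 0, R2, (0, 1))
(7, 0, R7, (1,))
(9, 0, R2, (0, 1))

bar 0: v0=F3 v1=F4 downbeat P8
bar 1: v0=A3 v1=A4 downbeat P8
bar 2: v0=B3 v1=D4 downbeat m3
bar 3: v0=A3 v1=E4 downbeat P5
bar 4: v0=C4 v1=A4 downbeat M6
bar 5: v0=A3 v1=E4 downbeat P5
bar 6: v0=F3 v1=A3 downbeat M3
bar 7: v0=G3 v1=G4 downbeat P8
bar 8: v0=E3 v1=C4 downbeat m6
bar 9: v0=F3 v1=F4 downbeat P8
  -> R2 @ bar 1 tick 0 v(0, 1): F3/D4 M6 -> A3/A4 P8 similar
  -> R2 @ bar 3 tick 0 v(0, 1): B3/G4 m6 -> A3/E4 P5 similar
  -> R2 @ bar 5 tick 0 v(0, 1): C4/A4 M6 -> A3/E4 P5 similar
  -> R2 @ bar 7 tick 0 v(0, 1): F3/A3 M3 -> G3/G4 P8 similar
  -> R7 @ bar 7 tick 0 v(1,): A3->G4 leap 10st
  -> R2 @ bar 9 tick 0 v(0, 1): E3/C4 m6 -> F3/F4 P8 similar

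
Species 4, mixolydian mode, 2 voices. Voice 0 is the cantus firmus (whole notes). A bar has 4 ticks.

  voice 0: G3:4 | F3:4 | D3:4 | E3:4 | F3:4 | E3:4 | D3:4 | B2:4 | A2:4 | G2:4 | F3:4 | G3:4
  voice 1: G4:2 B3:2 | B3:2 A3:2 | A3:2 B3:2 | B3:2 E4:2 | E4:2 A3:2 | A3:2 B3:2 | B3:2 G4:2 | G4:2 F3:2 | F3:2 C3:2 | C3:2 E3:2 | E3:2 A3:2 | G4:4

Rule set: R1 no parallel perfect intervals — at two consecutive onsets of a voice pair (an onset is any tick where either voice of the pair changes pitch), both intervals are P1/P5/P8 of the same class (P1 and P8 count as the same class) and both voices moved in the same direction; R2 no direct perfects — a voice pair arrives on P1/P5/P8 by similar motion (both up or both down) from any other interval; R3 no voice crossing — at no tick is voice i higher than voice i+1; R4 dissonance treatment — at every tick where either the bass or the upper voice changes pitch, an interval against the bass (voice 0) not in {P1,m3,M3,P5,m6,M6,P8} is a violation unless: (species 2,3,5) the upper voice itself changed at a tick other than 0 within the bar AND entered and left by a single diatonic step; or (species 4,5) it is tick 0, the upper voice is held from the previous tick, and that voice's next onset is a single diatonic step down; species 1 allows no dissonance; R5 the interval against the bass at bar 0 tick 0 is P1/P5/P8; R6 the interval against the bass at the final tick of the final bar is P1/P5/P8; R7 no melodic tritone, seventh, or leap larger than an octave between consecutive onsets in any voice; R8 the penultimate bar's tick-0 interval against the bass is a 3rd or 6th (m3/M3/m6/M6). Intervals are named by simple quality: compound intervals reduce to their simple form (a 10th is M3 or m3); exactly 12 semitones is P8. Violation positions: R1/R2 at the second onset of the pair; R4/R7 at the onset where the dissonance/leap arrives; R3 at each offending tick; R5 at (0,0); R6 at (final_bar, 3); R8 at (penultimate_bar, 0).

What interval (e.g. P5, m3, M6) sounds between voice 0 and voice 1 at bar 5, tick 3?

voice 0=E3 voice 1=B3 -> P5

P5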